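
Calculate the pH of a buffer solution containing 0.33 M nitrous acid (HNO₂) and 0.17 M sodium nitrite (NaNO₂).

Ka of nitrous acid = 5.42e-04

pKa = -log(5.42e-04) = 3.27. pH = pKa + log([A⁻]/[HA]) = 3.27 + log(0.17/0.33)

pH = 2.98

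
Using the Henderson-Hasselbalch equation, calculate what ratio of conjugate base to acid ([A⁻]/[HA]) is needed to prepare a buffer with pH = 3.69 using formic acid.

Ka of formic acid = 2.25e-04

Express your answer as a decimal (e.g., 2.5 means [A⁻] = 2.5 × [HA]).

pKa = -log(2.25e-04) = 3.6478. pH = pKa + log([A⁻]/[HA]), so log([A⁻]/[HA]) = pH − pKa = 3.69 − 3.6478 = 0.0422. [A⁻]/[HA] = 10^(0.0422) = 1.10

[A⁻]/[HA] = 1.10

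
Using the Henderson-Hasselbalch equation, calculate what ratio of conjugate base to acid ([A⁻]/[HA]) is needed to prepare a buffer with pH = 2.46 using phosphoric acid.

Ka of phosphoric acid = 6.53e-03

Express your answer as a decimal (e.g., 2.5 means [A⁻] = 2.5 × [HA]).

pKa = -log(6.53e-03) = 2.1851. pH = pKa + log([A⁻]/[HA]), so log([A⁻]/[HA]) = pH − pKa = 2.46 − 2.1851 = 0.2749. [A⁻]/[HA] = 10^(0.2749) = 1.88

[A⁻]/[HA] = 1.88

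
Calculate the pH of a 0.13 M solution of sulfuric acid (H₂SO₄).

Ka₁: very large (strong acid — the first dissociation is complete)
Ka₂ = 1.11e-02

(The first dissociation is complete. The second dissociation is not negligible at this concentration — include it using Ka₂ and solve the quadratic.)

First dissociation is complete: [H⁺]₀ = [HSO₄⁻]₀ = C = 0.13 M. Second dissociation HSO₄⁻ ⇌ H⁺ + SO₄²⁻: let x = [SO₄²⁻]. Ka₂ = (C + x)·x / (C − x) = 1.11e-02 → x² + (C + Ka₂)·x − Ka₂·C = 0 → x² + 0.14110·x − 1.443e-03 = 0. x = (−0.14110 + √(0.14110² + 4 × 1.443e-03)) / 2 = 9.5768e-03 M. [H⁺] = C + x = 0.13 + 9.5768e-03 = 1.3958e-01 M. pH = -log(1.3958e-01) = 0.86.

pH = 0.86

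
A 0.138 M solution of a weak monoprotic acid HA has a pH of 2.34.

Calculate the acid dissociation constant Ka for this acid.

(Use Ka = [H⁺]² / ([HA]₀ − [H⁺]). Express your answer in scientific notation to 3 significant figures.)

[H⁺] = 10^(−pH) = 10^(−2.34) = 4.571e-03 M. For HA ⇌ H⁺ + A⁻, Ka = [H⁺][A⁻]/[HA] = [H⁺]² / ([HA]₀ − [H⁺]) = (4.571e-03)² / (0.138 − 4.571e-03) = 1.57e-04.

K_a = 1.57e-04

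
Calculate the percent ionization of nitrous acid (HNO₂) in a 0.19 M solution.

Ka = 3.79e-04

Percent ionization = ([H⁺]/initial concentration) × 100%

Using Ka equilibrium: x² + Ka×x - Ka×C = 0. Solving: [H⁺] = 8.2985e-03. Percent = (8.2985e-03/0.19) × 100

Percent ionization = 4.37%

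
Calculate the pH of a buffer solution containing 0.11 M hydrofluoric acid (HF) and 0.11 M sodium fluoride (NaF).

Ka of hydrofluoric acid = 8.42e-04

pKa = -log(8.42e-04) = 3.07. pH = pKa + log([A⁻]/[HA]) = 3.07 + log(0.11/0.11)

pH = 3.07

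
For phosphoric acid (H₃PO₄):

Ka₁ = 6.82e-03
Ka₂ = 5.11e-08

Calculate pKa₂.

pKa₂ = -log(Ka₂) = -log(5.11e-08) = 7.29.

pK_{a2} = 7.29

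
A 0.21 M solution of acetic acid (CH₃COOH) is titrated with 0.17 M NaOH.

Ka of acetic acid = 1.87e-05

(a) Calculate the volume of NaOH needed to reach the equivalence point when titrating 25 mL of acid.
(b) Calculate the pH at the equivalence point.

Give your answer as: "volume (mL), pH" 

moles acid = 0.21 × 25/1000 = 0.00525 mol; V_base = moles/0.17 × 1000 = 30.9 mL. At equivalence only the conjugate base is present: [A⁻] = 0.00525/0.056 = 9.3947e-02 M. Kb = Kw/Ka = 5.35e-10; [OH⁻] = √(Kb × [A⁻]) = 7.0880e-06; pOH = 5.15; pH = 14 - pOH = 8.85.

V = 30.9 mL, pH = 8.85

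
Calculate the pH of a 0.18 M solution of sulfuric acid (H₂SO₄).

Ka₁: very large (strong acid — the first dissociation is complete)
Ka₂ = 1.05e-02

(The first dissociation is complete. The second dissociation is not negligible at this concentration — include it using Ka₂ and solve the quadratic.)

First dissociation is complete: [H⁺]₀ = [HSO₄⁻]₀ = C = 0.18 M. Second dissociation HSO₄⁻ ⇌ H⁺ + SO₄²⁻: let x = [SO₄²⁻]. Ka₂ = (C + x)·x / (C − x) = 1.05e-02 → x² + (C + Ka₂)·x − Ka₂·C = 0 → x² + 0.19050·x − 1.890e-03 = 0. x = (−0.19050 + √(0.19050² + 4 × 1.890e-03)) / 2 = 9.4523e-03 M. [H⁺] = C + x = 0.18 + 9.4523e-03 = 1.8945e-01 M. pH = -log(1.8945e-01) = 0.72.

pH = 0.72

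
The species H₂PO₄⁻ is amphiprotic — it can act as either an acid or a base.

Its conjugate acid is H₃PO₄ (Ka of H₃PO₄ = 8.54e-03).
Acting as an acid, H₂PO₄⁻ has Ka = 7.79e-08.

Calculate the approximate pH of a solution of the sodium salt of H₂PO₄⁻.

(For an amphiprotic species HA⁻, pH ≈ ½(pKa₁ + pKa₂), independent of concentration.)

pKa₁ = -log(8.54e-03) = 2.07; pKa₂ = -log(7.79e-08) = 7.11. For an amphiprotic species, pH ≈ ½(pKa₁ + pKa₂) = ½(2.07 + 7.11) = 4.59.

pH = 4.59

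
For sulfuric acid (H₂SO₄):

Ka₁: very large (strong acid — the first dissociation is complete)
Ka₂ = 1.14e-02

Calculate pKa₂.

pKa₂ = -log(Ka₂) = -log(1.14e-02) = 1.94.

pK_{a2} = 1.94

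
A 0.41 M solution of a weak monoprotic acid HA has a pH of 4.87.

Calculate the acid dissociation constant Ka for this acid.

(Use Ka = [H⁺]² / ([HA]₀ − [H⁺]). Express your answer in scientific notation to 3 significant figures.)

[H⁺] = 10^(−pH) = 10^(−4.87) = 1.349e-05 M. For HA ⇌ H⁺ + A⁻, Ka = [H⁺][A⁻]/[HA] = [H⁺]² / ([HA]₀ − [H⁺]) = (1.349e-05)² / (0.41 − 1.349e-05) = 4.44e-10.

K_a = 4.44e-10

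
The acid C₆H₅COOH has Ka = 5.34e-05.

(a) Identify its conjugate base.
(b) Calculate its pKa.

(a) The conjugate base is formed by removing one H⁺ from C₆H₅COOH, giving C₆H₅COO⁻. (b) pKa = -log(Ka) = -log(5.34e-05) = 4.27.

Conjugate base: C₆H₅COO⁻; pK_a = 4.27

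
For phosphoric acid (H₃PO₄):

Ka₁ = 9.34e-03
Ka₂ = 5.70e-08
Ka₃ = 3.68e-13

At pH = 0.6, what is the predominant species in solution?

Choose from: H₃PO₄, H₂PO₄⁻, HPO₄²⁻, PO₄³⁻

pKa₁ = 2.03, pKa₂ = 7.24, pKa₃ = 12.43. For a polyprotic acid the predominant species crosses at each pKa: below pKa_n the protonated form dominates, above it the deprotonated form does. At pH = 0.6, the predominant species is H₃PO₄.

H₃PO₄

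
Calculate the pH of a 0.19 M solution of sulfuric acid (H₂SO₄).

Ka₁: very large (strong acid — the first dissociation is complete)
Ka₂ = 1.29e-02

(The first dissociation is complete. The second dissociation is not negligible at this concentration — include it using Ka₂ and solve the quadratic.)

First dissociation is complete: [H⁺]₀ = [HSO₄⁻]₀ = C = 0.19 M. Second dissociation HSO₄⁻ ⇌ H⁺ + SO₄²⁻: let x = [SO₄²⁻]. Ka₂ = (C + x)·x / (C − x) = 1.29e-02 → x² + (C + Ka₂)·x − Ka₂·C = 0 → x² + 0.20290·x − 2.451e-03 = 0. x = (−0.20290 + √(0.20290² + 4 × 2.451e-03)) / 2 = 1.1435e-02 M. [H⁺] = C + x = 0.19 + 1.1435e-02 = 2.0144e-01 M. pH = -log(2.0144e-01) = 0.70.

pH = 0.70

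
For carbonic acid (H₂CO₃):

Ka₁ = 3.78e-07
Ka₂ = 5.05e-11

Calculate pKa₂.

pKa₂ = -log(Ka₂) = -log(5.05e-11) = 10.30.

pK_{a2} = 10.30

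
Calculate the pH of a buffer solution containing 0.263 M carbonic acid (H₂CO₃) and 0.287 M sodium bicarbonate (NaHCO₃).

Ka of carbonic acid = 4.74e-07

pKa = -log(4.74e-07) = 6.32. pH = pKa + log([A⁻]/[HA]) = 6.32 + log(0.287/0.263)

pH = 6.36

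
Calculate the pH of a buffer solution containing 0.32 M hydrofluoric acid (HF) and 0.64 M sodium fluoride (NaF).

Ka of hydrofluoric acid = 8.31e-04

pKa = -log(8.31e-04) = 3.08. pH = pKa + log([A⁻]/[HA]) = 3.08 + log(0.64/0.32)

pH = 3.38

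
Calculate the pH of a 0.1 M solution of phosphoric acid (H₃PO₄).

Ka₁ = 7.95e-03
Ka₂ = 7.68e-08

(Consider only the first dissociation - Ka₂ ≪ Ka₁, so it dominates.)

First dissociation dominates. From Ka₁ = [H⁺][HA⁻]/[H₂A], x² + Ka₁·x − Ka₁·C = 0 with C = 0.1 M and Ka₁ = 7.95e-03. Solving: [H⁺] = (−Ka₁ + √(Ka₁² + 4·Ka₁·C)) / 2 = 2.4500e-02 M. pH = -log(2.4500e-02) = 1.61.

pH = 1.61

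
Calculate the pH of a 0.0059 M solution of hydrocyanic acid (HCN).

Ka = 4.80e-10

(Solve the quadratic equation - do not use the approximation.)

x² + Ka×x - Ka×C = 0. Using quadratic formula: [H⁺] = 1.6826e-06

pH = 5.77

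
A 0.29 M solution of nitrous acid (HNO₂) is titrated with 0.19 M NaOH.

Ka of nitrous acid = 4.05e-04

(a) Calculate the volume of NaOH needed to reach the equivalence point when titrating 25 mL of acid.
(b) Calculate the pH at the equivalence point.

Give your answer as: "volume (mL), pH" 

moles acid = 0.29 × 25/1000 = 0.00725 mol; V_base = moles/0.19 × 1000 = 38.2 mL. At equivalence only the conjugate base is present: [A⁻] = 0.00725/0.063 = 1.1479e-01 M. Kb = Kw/Ka = 2.47e-11; [OH⁻] = √(Kb × [A⁻]) = 1.6836e-06; pOH = 5.77; pH = 14 - pOH = 8.23.

V = 38.2 mL, pH = 8.23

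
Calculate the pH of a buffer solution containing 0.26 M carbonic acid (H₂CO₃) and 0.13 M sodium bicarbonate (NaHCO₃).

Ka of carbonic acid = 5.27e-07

pKa = -log(5.27e-07) = 6.28. pH = pKa + log([A⁻]/[HA]) = 6.28 + log(0.13/0.26)

pH = 5.98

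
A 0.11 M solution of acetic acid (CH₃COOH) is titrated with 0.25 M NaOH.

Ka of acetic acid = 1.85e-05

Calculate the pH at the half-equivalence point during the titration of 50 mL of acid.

At half-equivalence [HA] = [A⁻], so Henderson-Hasselbalch gives pH = pKa = -log(1.85e-05) = 4.73.

pH = pKa = 4.73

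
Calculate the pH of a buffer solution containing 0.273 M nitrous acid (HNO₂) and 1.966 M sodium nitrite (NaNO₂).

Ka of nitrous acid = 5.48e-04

pKa = -log(5.48e-04) = 3.26. pH = pKa + log([A⁻]/[HA]) = 3.26 + log(1.966/0.273)

pH = 4.12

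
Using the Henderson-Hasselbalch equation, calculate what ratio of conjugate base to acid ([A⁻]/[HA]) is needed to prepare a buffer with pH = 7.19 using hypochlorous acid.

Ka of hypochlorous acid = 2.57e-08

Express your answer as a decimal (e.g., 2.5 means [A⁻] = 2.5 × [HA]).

pKa = -log(2.57e-08) = 7.5901. pH = pKa + log([A⁻]/[HA]), so log([A⁻]/[HA]) = pH − pKa = 7.19 − 7.5901 = -0.4001. [A⁻]/[HA] = 10^(-0.4001) = 0.398

[A⁻]/[HA] = 0.398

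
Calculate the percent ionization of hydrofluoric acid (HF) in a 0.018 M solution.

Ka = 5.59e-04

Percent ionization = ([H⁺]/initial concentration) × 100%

Using Ka equilibrium: x² + Ka×x - Ka×C = 0. Solving: [H⁺] = 2.9049e-03. Percent = (2.9049e-03/0.018) × 100

Percent ionization = 16.1%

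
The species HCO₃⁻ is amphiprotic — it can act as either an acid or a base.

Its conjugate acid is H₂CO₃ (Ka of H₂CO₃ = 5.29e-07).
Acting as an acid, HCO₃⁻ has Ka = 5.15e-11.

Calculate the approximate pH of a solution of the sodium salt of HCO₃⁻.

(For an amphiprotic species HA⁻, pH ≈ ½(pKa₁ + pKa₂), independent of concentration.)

pKa₁ = -log(5.29e-07) = 6.28; pKa₂ = -log(5.15e-11) = 10.29. For an amphiprotic species, pH ≈ ½(pKa₁ + pKa₂) = ½(6.28 + 10.29) = 8.28.

pH = 8.28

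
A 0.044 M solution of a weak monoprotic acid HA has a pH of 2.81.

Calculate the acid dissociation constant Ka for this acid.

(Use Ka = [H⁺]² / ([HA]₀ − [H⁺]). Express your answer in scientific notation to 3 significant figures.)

[H⁺] = 10^(−pH) = 10^(−2.81) = 1.549e-03 M. For HA ⇌ H⁺ + A⁻, Ka = [H⁺][A⁻]/[HA] = [H⁺]² / ([HA]₀ − [H⁺]) = (1.549e-03)² / (0.044 − 1.549e-03) = 5.65e-05.

K_a = 5.65e-05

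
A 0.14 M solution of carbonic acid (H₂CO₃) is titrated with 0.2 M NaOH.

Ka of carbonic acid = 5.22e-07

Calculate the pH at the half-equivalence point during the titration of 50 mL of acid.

At half-equivalence [HA] = [A⁻], so Henderson-Hasselbalch gives pH = pKa = -log(5.22e-07) = 6.28.

pH = pKa = 6.28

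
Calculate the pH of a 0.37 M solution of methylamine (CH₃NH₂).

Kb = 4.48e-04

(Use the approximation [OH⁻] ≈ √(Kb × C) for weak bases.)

[OH⁻] = √(Kb × C) = √(4.48e-04 × 0.37) = 1.2875e-02. pOH = 1.89, pH = 14 - pOH

pH = 12.11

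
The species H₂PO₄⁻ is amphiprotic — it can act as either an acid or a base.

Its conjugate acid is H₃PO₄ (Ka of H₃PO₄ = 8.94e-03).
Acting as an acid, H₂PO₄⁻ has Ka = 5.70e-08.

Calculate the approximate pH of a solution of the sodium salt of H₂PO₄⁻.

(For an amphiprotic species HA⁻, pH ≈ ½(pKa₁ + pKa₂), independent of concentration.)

pKa₁ = -log(8.94e-03) = 2.05; pKa₂ = -log(5.70e-08) = 7.24. For an amphiprotic species, pH ≈ ½(pKa₁ + pKa₂) = ½(2.05 + 7.24) = 4.65.

pH = 4.65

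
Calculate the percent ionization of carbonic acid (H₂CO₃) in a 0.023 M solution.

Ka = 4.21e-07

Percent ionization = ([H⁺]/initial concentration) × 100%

Using Ka equilibrium: x² + Ka×x - Ka×C = 0. Solving: [H⁺] = 9.8192e-05. Percent = (9.8192e-05/0.023) × 100

Percent ionization = 0.427%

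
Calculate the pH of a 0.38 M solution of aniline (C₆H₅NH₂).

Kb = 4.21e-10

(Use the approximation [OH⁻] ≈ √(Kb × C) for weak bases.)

[OH⁻] = √(Kb × C) = √(4.21e-10 × 0.38) = 1.2648e-05. pOH = 4.90, pH = 14 - pOH

pH = 9.10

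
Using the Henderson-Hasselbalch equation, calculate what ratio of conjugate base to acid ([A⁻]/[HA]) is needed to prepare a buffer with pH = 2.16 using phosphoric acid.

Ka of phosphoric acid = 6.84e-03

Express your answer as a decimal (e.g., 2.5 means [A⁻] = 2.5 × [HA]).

pKa = -log(6.84e-03) = 2.1649. pH = pKa + log([A⁻]/[HA]), so log([A⁻]/[HA]) = pH − pKa = 2.16 − 2.1649 = -0.0049. [A⁻]/[HA] = 10^(-0.0049) = 0.989

[A⁻]/[HA] = 0.989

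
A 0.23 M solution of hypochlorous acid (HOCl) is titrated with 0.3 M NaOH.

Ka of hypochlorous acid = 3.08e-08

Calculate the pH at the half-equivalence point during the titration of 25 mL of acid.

At half-equivalence [HA] = [A⁻], so Henderson-Hasselbalch gives pH = pKa = -log(3.08e-08) = 7.51.

pH = pKa = 7.51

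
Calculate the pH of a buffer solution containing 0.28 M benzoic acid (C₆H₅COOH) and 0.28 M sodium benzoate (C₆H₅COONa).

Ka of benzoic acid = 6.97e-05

pKa = -log(6.97e-05) = 4.16. pH = pKa + log([A⁻]/[HA]) = 4.16 + log(0.28/0.28)

pH = 4.16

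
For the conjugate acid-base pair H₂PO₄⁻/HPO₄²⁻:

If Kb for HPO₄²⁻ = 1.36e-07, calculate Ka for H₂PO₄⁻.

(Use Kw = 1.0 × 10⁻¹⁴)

For a conjugate pair Ka × Kb = Kw, so Ka = Kw/Kb = 1.0 × 10⁻¹⁴ / 1.36e-07 = 7.35e-08.

K_a = 7.35e-08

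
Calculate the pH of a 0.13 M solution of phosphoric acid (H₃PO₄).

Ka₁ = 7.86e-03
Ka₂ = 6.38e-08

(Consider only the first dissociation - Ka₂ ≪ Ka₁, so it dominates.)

First dissociation dominates. From Ka₁ = [H⁺][HA⁻]/[H₂A], x² + Ka₁·x − Ka₁·C = 0 with C = 0.13 M and Ka₁ = 7.86e-03. Solving: [H⁺] = (−Ka₁ + √(Ka₁² + 4·Ka₁·C)) / 2 = 2.8276e-02 M. pH = -log(2.8276e-02) = 1.55.

pH = 1.55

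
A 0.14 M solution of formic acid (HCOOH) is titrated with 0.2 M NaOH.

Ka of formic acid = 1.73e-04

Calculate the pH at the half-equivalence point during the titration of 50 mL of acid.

At half-equivalence [HA] = [A⁻], so Henderson-Hasselbalch gives pH = pKa = -log(1.73e-04) = 3.76.

pH = pKa = 3.76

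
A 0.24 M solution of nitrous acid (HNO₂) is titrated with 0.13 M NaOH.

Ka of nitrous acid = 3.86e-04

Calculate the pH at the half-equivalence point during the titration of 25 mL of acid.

At half-equivalence [HA] = [A⁻], so Henderson-Hasselbalch gives pH = pKa = -log(3.86e-04) = 3.41.

pH = pKa = 3.41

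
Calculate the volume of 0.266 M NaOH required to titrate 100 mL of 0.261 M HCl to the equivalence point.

At equivalence: moles acid = moles base. moles HCl = 0.261 × 100/1000 = 0.0261 mol. V_base = moles / 0.266 × 1000 = 98.1 mL.

V_{base} = 98.1 mL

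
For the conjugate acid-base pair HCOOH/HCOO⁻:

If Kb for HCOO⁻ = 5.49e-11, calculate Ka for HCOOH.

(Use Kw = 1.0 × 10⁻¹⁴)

For a conjugate pair Ka × Kb = Kw, so Ka = Kw/Kb = 1.0 × 10⁻¹⁴ / 5.49e-11 = 1.82e-04.

K_a = 1.82e-04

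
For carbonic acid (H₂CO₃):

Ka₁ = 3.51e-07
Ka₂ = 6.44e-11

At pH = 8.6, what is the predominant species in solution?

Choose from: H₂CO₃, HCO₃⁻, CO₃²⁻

pKa₁ = 6.45, pKa₂ = 10.19. For a polyprotic acid the predominant species crosses at each pKa: below pKa_n the protonated form dominates, above it the deprotonated form does. At pH = 8.6, the predominant species is HCO₃⁻.

HCO₃⁻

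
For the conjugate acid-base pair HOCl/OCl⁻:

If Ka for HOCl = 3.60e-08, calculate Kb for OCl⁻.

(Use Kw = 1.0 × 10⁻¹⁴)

For a conjugate pair Ka × Kb = Kw, so Kb = Kw/Ka = 1.0 × 10⁻¹⁴ / 3.60e-08 = 2.78e-07.

K_b = 2.78e-07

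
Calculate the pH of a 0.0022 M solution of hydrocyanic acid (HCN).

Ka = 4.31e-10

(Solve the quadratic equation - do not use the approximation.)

x² + Ka×x - Ka×C = 0. Using quadratic formula: [H⁺] = 9.7354e-07

pH = 6.01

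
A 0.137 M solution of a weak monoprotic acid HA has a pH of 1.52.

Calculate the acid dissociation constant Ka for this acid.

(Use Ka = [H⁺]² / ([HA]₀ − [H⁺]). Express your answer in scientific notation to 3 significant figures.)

[H⁺] = 10^(−pH) = 10^(−1.52) = 3.020e-02 M. For HA ⇌ H⁺ + A⁻, Ka = [H⁺][A⁻]/[HA] = [H⁺]² / ([HA]₀ − [H⁺]) = (3.020e-02)² / (0.137 − 3.020e-02) = 8.54e-03.

K_a = 8.54e-03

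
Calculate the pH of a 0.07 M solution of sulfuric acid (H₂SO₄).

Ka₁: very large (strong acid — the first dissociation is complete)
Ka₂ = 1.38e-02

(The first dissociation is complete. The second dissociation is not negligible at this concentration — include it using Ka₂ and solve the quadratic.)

First dissociation is complete: [H⁺]₀ = [HSO₄⁻]₀ = C = 0.07 M. Second dissociation HSO₄⁻ ⇌ H⁺ + SO₄²⁻: let x = [SO₄²⁻]. Ka₂ = (C + x)·x / (C − x) = 1.38e-02 → x² + (C + Ka₂)·x − Ka₂·C = 0 → x² + 0.08380·x − 9.660e-04 = 0. x = (−0.08380 + √(0.08380² + 4 × 9.660e-04)) / 2 = 1.0269e-02 M. [H⁺] = C + x = 0.07 + 1.0269e-02 = 8.0269e-02 M. pH = -log(8.0269e-02) = 1.10.

pH = 1.10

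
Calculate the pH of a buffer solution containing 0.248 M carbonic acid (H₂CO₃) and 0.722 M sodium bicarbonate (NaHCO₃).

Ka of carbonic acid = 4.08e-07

pKa = -log(4.08e-07) = 6.39. pH = pKa + log([A⁻]/[HA]) = 6.39 + log(0.722/0.248)

pH = 6.85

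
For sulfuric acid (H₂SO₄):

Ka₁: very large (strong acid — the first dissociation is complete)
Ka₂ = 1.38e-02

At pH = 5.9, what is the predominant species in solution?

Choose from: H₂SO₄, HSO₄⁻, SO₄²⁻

The first dissociation is complete, so H₂SO₄ itself is never the predominant species in water; pKa₂ = -log(1.38e-02) = 1.86. For a polyprotic acid the predominant species crosses at each pKa: below pKa_n the protonated form dominates, above it the deprotonated form does. At pH = 5.9, the predominant species is SO₄²⁻.

SO₄²⁻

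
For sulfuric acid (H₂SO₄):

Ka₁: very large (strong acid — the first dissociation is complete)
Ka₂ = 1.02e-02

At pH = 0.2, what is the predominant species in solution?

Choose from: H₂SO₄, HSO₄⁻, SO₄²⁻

The first dissociation is complete, so H₂SO₄ itself is never the predominant species in water; pKa₂ = -log(1.02e-02) = 1.99. For a polyprotic acid the predominant species crosses at each pKa: below pKa_n the protonated form dominates, above it the deprotonated form does. At pH = 0.2, the predominant species is HSO₄⁻.

HSO₄⁻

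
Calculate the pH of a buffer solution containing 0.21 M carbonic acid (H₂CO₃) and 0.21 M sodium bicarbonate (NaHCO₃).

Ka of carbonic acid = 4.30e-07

pKa = -log(4.30e-07) = 6.37. pH = pKa + log([A⁻]/[HA]) = 6.37 + log(0.21/0.21)

pH = 6.37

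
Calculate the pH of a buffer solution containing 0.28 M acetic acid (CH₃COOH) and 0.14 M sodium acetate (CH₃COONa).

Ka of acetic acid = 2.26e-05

pKa = -log(2.26e-05) = 4.65. pH = pKa + log([A⁻]/[HA]) = 4.65 + log(0.14/0.28)

pH = 4.34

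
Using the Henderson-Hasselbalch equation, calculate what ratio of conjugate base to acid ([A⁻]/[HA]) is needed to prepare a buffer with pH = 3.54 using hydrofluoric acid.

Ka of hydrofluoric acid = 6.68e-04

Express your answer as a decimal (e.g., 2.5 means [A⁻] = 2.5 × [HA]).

pKa = -log(6.68e-04) = 3.1752. pH = pKa + log([A⁻]/[HA]), so log([A⁻]/[HA]) = pH − pKa = 3.54 − 3.1752 = 0.3648. [A⁻]/[HA] = 10^(0.3648) = 2.32

[A⁻]/[HA] = 2.32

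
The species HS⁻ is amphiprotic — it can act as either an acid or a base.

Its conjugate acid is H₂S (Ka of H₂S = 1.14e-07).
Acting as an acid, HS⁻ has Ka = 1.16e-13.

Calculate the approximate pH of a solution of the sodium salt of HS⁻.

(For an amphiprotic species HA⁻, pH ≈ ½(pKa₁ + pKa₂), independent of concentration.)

pKa₁ = -log(1.14e-07) = 6.94; pKa₂ = -log(1.16e-13) = 12.94. For an amphiprotic species, pH ≈ ½(pKa₁ + pKa₂) = ½(6.94 + 12.94) = 9.94.

pH = 9.94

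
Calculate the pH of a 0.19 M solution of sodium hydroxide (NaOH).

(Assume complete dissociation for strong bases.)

[OH⁻] = 0.19 M for strong base. pOH = -log[OH⁻] = 0.72, pH = 14 - pOH

pH = 13.28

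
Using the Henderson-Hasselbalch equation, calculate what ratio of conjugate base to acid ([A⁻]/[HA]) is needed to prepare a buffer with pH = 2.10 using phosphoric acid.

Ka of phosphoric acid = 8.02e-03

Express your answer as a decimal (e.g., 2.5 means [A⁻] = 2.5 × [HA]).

pKa = -log(8.02e-03) = 2.0958. pH = pKa + log([A⁻]/[HA]), so log([A⁻]/[HA]) = pH − pKa = 2.10 − 2.0958 = 0.0042. [A⁻]/[HA] = 10^(0.0042) = 1.01

[A⁻]/[HA] = 1.01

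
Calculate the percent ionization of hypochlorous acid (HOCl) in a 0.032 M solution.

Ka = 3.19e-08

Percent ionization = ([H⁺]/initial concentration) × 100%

Using Ka equilibrium: x² + Ka×x - Ka×C = 0. Solving: [H⁺] = 3.1934e-05. Percent = (3.1934e-05/0.032) × 100

Percent ionization = 0.0998%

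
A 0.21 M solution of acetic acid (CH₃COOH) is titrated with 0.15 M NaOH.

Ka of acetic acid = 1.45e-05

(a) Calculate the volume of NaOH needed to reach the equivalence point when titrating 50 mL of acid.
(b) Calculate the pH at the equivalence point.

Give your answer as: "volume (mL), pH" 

moles acid = 0.21 × 50/1000 = 0.0105 mol; V_base = moles/0.15 × 1000 = 70.0 mL. At equivalence only the conjugate base is present: [A⁻] = 0.0105/0.120 = 8.7500e-02 M. Kb = Kw/Ka = 6.90e-10; [OH⁻] = √(Kb × [A⁻]) = 7.7682e-06; pOH = 5.11; pH = 14 - pOH = 8.89.

V = 70.0 mL, pH = 8.89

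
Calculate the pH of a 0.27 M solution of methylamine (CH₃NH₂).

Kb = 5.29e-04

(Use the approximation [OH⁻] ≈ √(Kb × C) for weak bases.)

[OH⁻] = √(Kb × C) = √(5.29e-04 × 0.27) = 1.1951e-02. pOH = 1.92, pH = 14 - pOH

pH = 12.08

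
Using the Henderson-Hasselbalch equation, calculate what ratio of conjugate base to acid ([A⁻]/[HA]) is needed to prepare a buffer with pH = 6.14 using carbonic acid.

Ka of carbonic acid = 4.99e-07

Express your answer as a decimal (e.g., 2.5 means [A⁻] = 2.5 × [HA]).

pKa = -log(4.99e-07) = 6.3019. pH = pKa + log([A⁻]/[HA]), so log([A⁻]/[HA]) = pH − pKa = 6.14 − 6.3019 = -0.1619. [A⁻]/[HA] = 10^(-0.1619) = 0.689

[A⁻]/[HA] = 0.689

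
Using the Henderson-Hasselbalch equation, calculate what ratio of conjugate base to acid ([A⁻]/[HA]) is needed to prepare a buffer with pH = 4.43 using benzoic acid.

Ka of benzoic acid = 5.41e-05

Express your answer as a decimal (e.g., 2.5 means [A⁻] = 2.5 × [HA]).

pKa = -log(5.41e-05) = 4.2668. pH = pKa + log([A⁻]/[HA]), so log([A⁻]/[HA]) = pH − pKa = 4.43 − 4.2668 = 0.1632. [A⁻]/[HA] = 10^(0.1632) = 1.46

[A⁻]/[HA] = 1.46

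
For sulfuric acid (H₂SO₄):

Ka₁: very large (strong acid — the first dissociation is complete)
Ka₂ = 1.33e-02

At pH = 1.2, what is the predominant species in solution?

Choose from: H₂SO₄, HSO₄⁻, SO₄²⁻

The first dissociation is complete, so H₂SO₄ itself is never the predominant species in water; pKa₂ = -log(1.33e-02) = 1.88. For a polyprotic acid the predominant species crosses at each pKa: below pKa_n the protonated form dominates, above it the deprotonated form does. At pH = 1.2, the predominant species is HSO₄⁻.

HSO₄⁻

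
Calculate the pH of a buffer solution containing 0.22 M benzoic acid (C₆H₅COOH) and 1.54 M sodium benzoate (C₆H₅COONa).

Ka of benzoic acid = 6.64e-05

pKa = -log(6.64e-05) = 4.18. pH = pKa + log([A⁻]/[HA]) = 4.18 + log(1.54/0.22)

pH = 5.02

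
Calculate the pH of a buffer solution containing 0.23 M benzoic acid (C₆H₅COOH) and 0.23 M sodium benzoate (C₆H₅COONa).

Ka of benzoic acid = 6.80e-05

pKa = -log(6.80e-05) = 4.17. pH = pKa + log([A⁻]/[HA]) = 4.17 + log(0.23/0.23)

pH = 4.17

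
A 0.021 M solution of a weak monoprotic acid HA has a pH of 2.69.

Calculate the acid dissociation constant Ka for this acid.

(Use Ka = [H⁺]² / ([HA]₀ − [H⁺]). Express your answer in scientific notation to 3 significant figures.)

[H⁺] = 10^(−pH) = 10^(−2.69) = 2.042e-03 M. For HA ⇌ H⁺ + A⁻, Ka = [H⁺][A⁻]/[HA] = [H⁺]² / ([HA]₀ − [H⁺]) = (2.042e-03)² / (0.021 − 2.042e-03) = 2.20e-04.

K_a = 2.20e-04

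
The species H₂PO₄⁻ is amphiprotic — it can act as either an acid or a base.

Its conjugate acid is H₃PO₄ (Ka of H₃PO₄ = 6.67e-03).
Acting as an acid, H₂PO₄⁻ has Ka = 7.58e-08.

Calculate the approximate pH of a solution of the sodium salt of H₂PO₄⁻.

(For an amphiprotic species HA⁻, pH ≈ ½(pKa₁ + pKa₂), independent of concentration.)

pKa₁ = -log(6.67e-03) = 2.18; pKa₂ = -log(7.58e-08) = 7.12. For an amphiprotic species, pH ≈ ½(pKa₁ + pKa₂) = ½(2.18 + 7.12) = 4.65.

pH = 4.65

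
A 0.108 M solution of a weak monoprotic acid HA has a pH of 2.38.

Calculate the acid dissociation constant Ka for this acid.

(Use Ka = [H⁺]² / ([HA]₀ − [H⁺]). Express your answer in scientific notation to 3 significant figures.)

[H⁺] = 10^(−pH) = 10^(−2.38) = 4.169e-03 M. For HA ⇌ H⁺ + A⁻, Ka = [H⁺][A⁻]/[HA] = [H⁺]² / ([HA]₀ − [H⁺]) = (4.169e-03)² / (0.108 − 4.169e-03) = 1.67e-04.

K_a = 1.67e-04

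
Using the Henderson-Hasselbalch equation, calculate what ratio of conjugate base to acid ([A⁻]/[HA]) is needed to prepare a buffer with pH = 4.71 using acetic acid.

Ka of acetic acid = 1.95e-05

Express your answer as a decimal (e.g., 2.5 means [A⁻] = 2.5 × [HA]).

pKa = -log(1.95e-05) = 4.7100. pH = pKa + log([A⁻]/[HA]), so log([A⁻]/[HA]) = pH − pKa = 4.71 − 4.7100 = 0.0000. [A⁻]/[HA] = 10^(0.0000) = 1.00

[A⁻]/[HA] = 1.00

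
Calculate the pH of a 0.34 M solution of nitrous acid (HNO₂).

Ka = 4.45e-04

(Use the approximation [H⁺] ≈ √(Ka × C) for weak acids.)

[H⁺] = √(Ka × C) = √(4.45e-04 × 0.34) = 1.2300e-02. pH = -log(1.2300e-02)

pH = 1.91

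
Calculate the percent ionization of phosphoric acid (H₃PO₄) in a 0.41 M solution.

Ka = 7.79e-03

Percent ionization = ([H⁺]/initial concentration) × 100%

Using Ka equilibrium: x² + Ka×x - Ka×C = 0. Solving: [H⁺] = 5.2754e-02. Percent = (5.2754e-02/0.41) × 100

Percent ionization = 12.9%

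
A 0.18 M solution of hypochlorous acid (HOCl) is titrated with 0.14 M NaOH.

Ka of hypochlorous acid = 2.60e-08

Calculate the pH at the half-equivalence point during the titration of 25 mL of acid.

At half-equivalence [HA] = [A⁻], so Henderson-Hasselbalch gives pH = pKa = -log(2.60e-08) = 7.59.

pH = pKa = 7.59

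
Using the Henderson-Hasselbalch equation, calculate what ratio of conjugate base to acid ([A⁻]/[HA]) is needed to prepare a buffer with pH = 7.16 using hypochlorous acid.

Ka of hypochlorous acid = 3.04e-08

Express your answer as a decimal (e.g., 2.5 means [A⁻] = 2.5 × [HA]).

pKa = -log(3.04e-08) = 7.5171. pH = pKa + log([A⁻]/[HA]), so log([A⁻]/[HA]) = pH − pKa = 7.16 − 7.5171 = -0.3571. [A⁻]/[HA] = 10^(-0.3571) = 0.439

[A⁻]/[HA] = 0.439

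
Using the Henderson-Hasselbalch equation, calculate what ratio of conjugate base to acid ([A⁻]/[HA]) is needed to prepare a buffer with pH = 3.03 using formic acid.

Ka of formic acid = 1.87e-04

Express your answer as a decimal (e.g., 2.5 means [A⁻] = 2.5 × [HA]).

pKa = -log(1.87e-04) = 3.7282. pH = pKa + log([A⁻]/[HA]), so log([A⁻]/[HA]) = pH − pKa = 3.03 − 3.7282 = -0.6982. [A⁻]/[HA] = 10^(-0.6982) = 0.200

[A⁻]/[HA] = 0.200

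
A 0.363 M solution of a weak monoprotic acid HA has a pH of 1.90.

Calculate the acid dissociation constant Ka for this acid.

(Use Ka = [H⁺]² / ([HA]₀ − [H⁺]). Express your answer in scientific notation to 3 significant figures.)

[H⁺] = 10^(−pH) = 10^(−1.90) = 1.259e-02 M. For HA ⇌ H⁺ + A⁻, Ka = [H⁺][A⁻]/[HA] = [H⁺]² / ([HA]₀ − [H⁺]) = (1.259e-02)² / (0.363 − 1.259e-02) = 4.52e-04.

K_a = 4.52e-04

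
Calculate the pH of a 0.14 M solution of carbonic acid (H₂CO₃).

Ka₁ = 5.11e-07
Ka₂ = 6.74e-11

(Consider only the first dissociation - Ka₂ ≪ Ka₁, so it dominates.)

First dissociation dominates. From Ka₁ = [H⁺][HA⁻]/[H₂A], x² + Ka₁·x − Ka₁·C = 0 with C = 0.14 M and Ka₁ = 5.11e-07. Solving: [H⁺] = (−Ka₁ + √(Ka₁² + 4·Ka₁·C)) / 2 = 2.6721e-04 M. pH = -log(2.6721e-04) = 3.57.

pH = 3.57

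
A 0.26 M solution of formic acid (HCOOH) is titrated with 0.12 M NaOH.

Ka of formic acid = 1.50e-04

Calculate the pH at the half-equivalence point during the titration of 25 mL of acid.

At half-equivalence [HA] = [A⁻], so Henderson-Hasselbalch gives pH = pKa = -log(1.50e-04) = 3.82.

pH = pKa = 3.82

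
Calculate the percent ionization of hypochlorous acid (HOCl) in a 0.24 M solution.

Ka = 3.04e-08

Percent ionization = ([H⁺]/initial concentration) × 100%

Using Ka equilibrium: x² + Ka×x - Ka×C = 0. Solving: [H⁺] = 8.5401e-05. Percent = (8.5401e-05/0.24) × 100

Percent ionization = 0.0356%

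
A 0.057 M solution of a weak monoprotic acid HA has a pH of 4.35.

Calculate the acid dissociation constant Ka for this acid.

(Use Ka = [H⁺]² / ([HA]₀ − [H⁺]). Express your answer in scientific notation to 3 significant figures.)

[H⁺] = 10^(−pH) = 10^(−4.35) = 4.467e-05 M. For HA ⇌ H⁺ + A⁻, Ka = [H⁺][A⁻]/[HA] = [H⁺]² / ([HA]₀ − [H⁺]) = (4.467e-05)² / (0.057 − 4.467e-05) = 3.50e-08.

K_a = 3.50e-08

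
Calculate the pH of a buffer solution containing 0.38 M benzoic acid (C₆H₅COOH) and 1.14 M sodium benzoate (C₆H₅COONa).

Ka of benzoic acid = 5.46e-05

pKa = -log(5.46e-05) = 4.26. pH = pKa + log([A⁻]/[HA]) = 4.26 + log(1.14/0.38)

pH = 4.74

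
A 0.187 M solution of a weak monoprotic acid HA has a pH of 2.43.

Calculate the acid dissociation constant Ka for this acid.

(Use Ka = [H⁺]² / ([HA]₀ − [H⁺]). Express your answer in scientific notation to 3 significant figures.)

[H⁺] = 10^(−pH) = 10^(−2.43) = 3.715e-03 M. For HA ⇌ H⁺ + A⁻, Ka = [H⁺][A⁻]/[HA] = [H⁺]² / ([HA]₀ − [H⁺]) = (3.715e-03)² / (0.187 − 3.715e-03) = 7.53e-05.

K_a = 7.53e-05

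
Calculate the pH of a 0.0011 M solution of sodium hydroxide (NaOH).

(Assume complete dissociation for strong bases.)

[OH⁻] = 0.0011 M for strong base. pOH = -log[OH⁻] = 2.96, pH = 14 - pOH

pH = 11.04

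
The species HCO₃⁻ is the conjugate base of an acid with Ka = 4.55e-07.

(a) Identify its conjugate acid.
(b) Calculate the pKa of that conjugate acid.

(a) The conjugate acid is formed by adding one H⁺ to HCO₃⁻, giving H₂CO₃. (b) pKa = -log(Ka) = -log(4.55e-07) = 6.34.

Conjugate acid: H₂CO₃; pK_a = 6.34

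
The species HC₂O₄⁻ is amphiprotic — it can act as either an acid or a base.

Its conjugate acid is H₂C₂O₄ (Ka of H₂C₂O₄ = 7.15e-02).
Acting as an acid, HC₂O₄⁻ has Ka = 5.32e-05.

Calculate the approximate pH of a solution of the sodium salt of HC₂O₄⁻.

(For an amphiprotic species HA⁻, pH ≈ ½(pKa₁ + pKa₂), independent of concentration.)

pKa₁ = -log(7.15e-02) = 1.15; pKa₂ = -log(5.32e-05) = 4.27. For an amphiprotic species, pH ≈ ½(pKa₁ + pKa₂) = ½(1.15 + 4.27) = 2.71.

pH = 2.71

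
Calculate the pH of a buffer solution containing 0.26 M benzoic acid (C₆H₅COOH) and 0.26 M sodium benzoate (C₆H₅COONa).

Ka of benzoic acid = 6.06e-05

pKa = -log(6.06e-05) = 4.22. pH = pKa + log([A⁻]/[HA]) = 4.22 + log(0.26/0.26)

pH = 4.22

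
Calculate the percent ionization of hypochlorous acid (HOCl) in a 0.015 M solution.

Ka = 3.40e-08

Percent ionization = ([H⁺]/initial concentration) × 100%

Using Ka equilibrium: x² + Ka×x - Ka×C = 0. Solving: [H⁺] = 2.2566e-05. Percent = (2.2566e-05/0.015) × 100

Percent ionization = 0.15%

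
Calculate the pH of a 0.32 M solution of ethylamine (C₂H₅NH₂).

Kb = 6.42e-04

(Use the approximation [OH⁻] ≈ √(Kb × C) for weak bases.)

[OH⁻] = √(Kb × C) = √(6.42e-04 × 0.32) = 1.4333e-02. pOH = 1.84, pH = 14 - pOH

pH = 12.16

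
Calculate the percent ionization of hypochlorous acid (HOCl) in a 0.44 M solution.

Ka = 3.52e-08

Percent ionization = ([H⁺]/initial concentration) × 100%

Using Ka equilibrium: x² + Ka×x - Ka×C = 0. Solving: [H⁺] = 1.2443e-04. Percent = (1.2443e-04/0.44) × 100

Percent ionization = 0.0283%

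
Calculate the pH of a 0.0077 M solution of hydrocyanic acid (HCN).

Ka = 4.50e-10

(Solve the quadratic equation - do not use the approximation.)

x² + Ka×x - Ka×C = 0. Using quadratic formula: [H⁺] = 1.8612e-06

pH = 5.73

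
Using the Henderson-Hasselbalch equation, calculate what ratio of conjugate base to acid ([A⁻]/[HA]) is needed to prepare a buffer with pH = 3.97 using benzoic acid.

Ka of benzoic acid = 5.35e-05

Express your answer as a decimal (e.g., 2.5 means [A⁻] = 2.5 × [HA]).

pKa = -log(5.35e-05) = 4.2716. pH = pKa + log([A⁻]/[HA]), so log([A⁻]/[HA]) = pH − pKa = 3.97 − 4.2716 = -0.3016. [A⁻]/[HA] = 10^(-0.3016) = 0.499

[A⁻]/[HA] = 0.499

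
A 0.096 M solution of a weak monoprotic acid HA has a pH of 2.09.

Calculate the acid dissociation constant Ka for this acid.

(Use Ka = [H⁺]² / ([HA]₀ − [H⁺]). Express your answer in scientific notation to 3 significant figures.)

[H⁺] = 10^(−pH) = 10^(−2.09) = 8.128e-03 M. For HA ⇌ H⁺ + A⁻, Ka = [H⁺][A⁻]/[HA] = [H⁺]² / ([HA]₀ − [H⁺]) = (8.128e-03)² / (0.096 − 8.128e-03) = 7.52e-04.

K_a = 7.52e-04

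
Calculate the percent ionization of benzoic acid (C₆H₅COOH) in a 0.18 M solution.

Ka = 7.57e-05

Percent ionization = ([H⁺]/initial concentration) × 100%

Using Ka equilibrium: x² + Ka×x - Ka×C = 0. Solving: [H⁺] = 3.6537e-03. Percent = (3.6537e-03/0.18) × 100

Percent ionization = 2.03%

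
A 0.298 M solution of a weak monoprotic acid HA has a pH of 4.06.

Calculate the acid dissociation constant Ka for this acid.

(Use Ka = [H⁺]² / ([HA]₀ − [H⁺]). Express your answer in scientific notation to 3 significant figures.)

[H⁺] = 10^(−pH) = 10^(−4.06) = 8.710e-05 M. For HA ⇌ H⁺ + A⁻, Ka = [H⁺][A⁻]/[HA] = [H⁺]² / ([HA]₀ − [H⁺]) = (8.710e-05)² / (0.298 − 8.710e-05) = 2.55e-08.

K_a = 2.55e-08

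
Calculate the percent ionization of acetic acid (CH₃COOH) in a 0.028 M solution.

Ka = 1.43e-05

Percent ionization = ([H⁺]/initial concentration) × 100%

Using Ka equilibrium: x² + Ka×x - Ka×C = 0. Solving: [H⁺] = 6.2566e-04. Percent = (6.2566e-04/0.028) × 100

Percent ionization = 2.23%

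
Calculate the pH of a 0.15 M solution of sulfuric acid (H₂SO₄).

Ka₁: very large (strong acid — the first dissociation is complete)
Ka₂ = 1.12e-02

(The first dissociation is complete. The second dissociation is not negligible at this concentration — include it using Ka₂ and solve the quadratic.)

First dissociation is complete: [H⁺]₀ = [HSO₄⁻]₀ = C = 0.15 M. Second dissociation HSO₄⁻ ⇌ H⁺ + SO₄²⁻: let x = [SO₄²⁻]. Ka₂ = (C + x)·x / (C − x) = 1.12e-02 → x² + (C + Ka₂)·x − Ka₂·C = 0 → x² + 0.16120·x − 1.680e-03 = 0. x = (−0.16120 + √(0.16120² + 4 × 1.680e-03)) / 2 = 9.8232e-03 M. [H⁺] = C + x = 0.15 + 9.8232e-03 = 1.5982e-01 M. pH = -log(1.5982e-01) = 0.80.

pH = 0.80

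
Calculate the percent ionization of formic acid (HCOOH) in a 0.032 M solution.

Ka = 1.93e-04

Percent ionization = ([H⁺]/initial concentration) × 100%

Using Ka equilibrium: x² + Ka×x - Ka×C = 0. Solving: [H⁺] = 2.3905e-03. Percent = (2.3905e-03/0.032) × 100

Percent ionization = 7.47%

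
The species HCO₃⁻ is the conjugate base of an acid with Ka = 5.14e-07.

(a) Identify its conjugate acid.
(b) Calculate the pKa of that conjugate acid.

(a) The conjugate acid is formed by adding one H⁺ to HCO₃⁻, giving H₂CO₃. (b) pKa = -log(Ka) = -log(5.14e-07) = 6.29.

Conjugate acid: H₂CO₃; pK_a = 6.29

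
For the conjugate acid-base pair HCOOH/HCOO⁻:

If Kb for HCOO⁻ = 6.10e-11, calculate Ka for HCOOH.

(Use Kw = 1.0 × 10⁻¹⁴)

For a conjugate pair Ka × Kb = Kw, so Ka = Kw/Kb = 1.0 × 10⁻¹⁴ / 6.10e-11 = 1.64e-04.

K_a = 1.64e-04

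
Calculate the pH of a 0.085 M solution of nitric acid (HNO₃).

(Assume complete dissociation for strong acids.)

[H⁺] = 0.085 M for strong acid. pH = -log[H⁺] = -log(0.085)

pH = 1.07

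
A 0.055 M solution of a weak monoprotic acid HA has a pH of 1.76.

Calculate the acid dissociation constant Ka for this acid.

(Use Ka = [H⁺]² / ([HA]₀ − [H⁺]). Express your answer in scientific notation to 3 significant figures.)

[H⁺] = 10^(−pH) = 10^(−1.76) = 1.738e-02 M. For HA ⇌ H⁺ + A⁻, Ka = [H⁺][A⁻]/[HA] = [H⁺]² / ([HA]₀ − [H⁺]) = (1.738e-02)² / (0.055 − 1.738e-02) = 8.03e-03.

K_a = 8.03e-03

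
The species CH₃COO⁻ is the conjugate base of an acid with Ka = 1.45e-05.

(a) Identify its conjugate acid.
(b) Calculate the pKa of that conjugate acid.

(a) The conjugate acid is formed by adding one H⁺ to CH₃COO⁻, giving CH₃COOH. (b) pKa = -log(Ka) = -log(1.45e-05) = 4.84.

Conjugate acid: CH₃COOH; pK_a = 4.84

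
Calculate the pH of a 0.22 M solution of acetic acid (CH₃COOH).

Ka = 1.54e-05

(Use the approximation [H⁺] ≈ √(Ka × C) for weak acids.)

[H⁺] = √(Ka × C) = √(1.54e-05 × 0.22) = 1.8407e-03. pH = -log(1.8407e-03)

pH = 2.74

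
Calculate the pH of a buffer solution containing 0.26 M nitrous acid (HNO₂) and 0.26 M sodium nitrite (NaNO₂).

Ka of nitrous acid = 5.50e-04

pKa = -log(5.50e-04) = 3.26. pH = pKa + log([A⁻]/[HA]) = 3.26 + log(0.26/0.26)

pH = 3.26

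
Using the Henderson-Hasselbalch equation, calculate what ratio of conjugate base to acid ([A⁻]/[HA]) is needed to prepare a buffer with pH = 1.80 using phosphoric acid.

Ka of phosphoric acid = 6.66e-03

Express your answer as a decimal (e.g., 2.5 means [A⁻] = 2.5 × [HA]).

pKa = -log(6.66e-03) = 2.1765. pH = pKa + log([A⁻]/[HA]), so log([A⁻]/[HA]) = pH − pKa = 1.80 − 2.1765 = -0.3765. [A⁻]/[HA] = 10^(-0.3765) = 0.420

[A⁻]/[HA] = 0.420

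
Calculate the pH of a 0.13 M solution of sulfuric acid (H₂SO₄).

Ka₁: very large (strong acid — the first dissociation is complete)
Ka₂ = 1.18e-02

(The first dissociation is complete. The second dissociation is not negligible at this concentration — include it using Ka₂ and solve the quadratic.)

First dissociation is complete: [H⁺]₀ = [HSO₄⁻]₀ = C = 0.13 M. Second dissociation HSO₄⁻ ⇌ H⁺ + SO₄²⁻: let x = [SO₄²⁻]. Ka₂ = (C + x)·x / (C − x) = 1.18e-02 → x² + (C + Ka₂)·x − Ka₂·C = 0 → x² + 0.14180·x − 1.534e-03 = 0. x = (−0.14180 + √(0.14180² + 4 × 1.534e-03)) / 2 = 1.0099e-02 M. [H⁺] = C + x = 0.13 + 1.0099e-02 = 1.4010e-01 M. pH = -log(1.4010e-01) = 0.85.

pH = 0.85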